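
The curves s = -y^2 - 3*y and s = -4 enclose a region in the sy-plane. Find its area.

125/6

Both boundary curves give s as a function of y, so integrate with respect to y. Setting them equal: -y^2 - 3*y + 4 = 0, i.e. -(y - 1)*(y + 4) = 0, so they meet at y = -4, 1.
For y in [-4, 1], s = -y^2 - 3*y is on the right; area = ∫[-4,1] (-y^2 - 3*y + 4) dy = 125/6.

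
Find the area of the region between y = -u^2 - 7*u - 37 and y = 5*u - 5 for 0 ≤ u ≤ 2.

272/3

On [0, 2], (-u^2 - 7*u - 37) - (5*u - 5) = -u^2 - 12*u - 32 is ≤ 0 throughout, so the area is a single integral of |-u^2 - 12*u - 32|.
∫[0,2] (-u^2 - 12*u - 32) du = -272/3; the area of that piece is 272/3.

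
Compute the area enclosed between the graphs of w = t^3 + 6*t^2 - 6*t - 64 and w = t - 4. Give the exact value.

517/2

Set the curves equal: t^3 + 6*t^2 - 6*t - 64 = t - 4, so t^3 + 6*t^2 - 7*t - 60 = 0, which factors as (t - 3)*(t + 4)*(t + 5) = 0. The curves meet at t = -5, -4, 3.
On [-5, -4], w = t^3 + 6*t^2 - 6*t - 64 is on top; that piece has area ∫[-5,-4] (t^3 + 6*t^2 - 7*t - 60) dt = 5/4.
On [-4, 3], w = t - 4 is on top; that piece has area ∫[-4,3] (-(t^3 + 6*t^2 - 7*t - 60)) dt = 1029/4.
Total enclosed area = 5/4 + 1029/4 = 517/2.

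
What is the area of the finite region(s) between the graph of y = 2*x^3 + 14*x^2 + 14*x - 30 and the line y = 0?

296/3

The curve meets the x-axis where 2*x^3 + 14*x^2 + 14*x - 30 = 0, i.e. 2*(x - 1)*(x + 3)*(x + 5) = 0, at x = -5, -3, 1.
On [-5, -3] the curve lies above the axis; ∫[-5,-3] (2*x^3 + 14*x^2 + 14*x - 30) dx = 40/3, giving area 40/3.
On [-3, 1] the curve lies below the axis; ∫[-3,1] (2*x^3 + 14*x^2 + 14*x - 30) dx = -256/3, giving area 256/3.
Total area = 40/3 + 256/3 = 296/3.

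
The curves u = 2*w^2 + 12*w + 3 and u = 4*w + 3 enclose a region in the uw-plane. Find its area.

64/3

Both boundary curves give u as a function of w, so integrate with respect to w. Setting them equal: 2*w^2 + 8*w = 0, i.e. 2*w*(w + 4) = 0, so they meet at w = -4, 0.
For w in [-4, 0], u = 2*w^2 + 12*w + 3 is on the left; area = ∫[-4,0] (-(2*w^2 + 8*w)) dw = 64/3.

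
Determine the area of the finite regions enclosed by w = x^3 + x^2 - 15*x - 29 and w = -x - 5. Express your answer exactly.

1741/12

Set the curves equal: x^3 + x^2 - 15*x - 29 = -x - 5, so x^3 + x^2 - 14*x - 24 = 0, which factors as (x - 4)*(x + 2)*(x + 3) = 0. The curves meet at x = -3, -2, 4.
On [-3, -2], w = x^3 + x^2 - 15*x - 29 is on top; that piece has area ∫[-3,-2] (x^3 + x^2 - 14*x - 24) dx = 13/12.
On [-2, 4], w = -x - 5 is on top; that piece has area ∫[-2,4] (-(x^3 + x^2 - 14*x - 24)) dx = 144.
Total enclosed area = 13/12 + 144 = 1741/12.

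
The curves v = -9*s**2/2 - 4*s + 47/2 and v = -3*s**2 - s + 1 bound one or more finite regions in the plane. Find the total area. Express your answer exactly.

128

Set the curves equal: -9*s**2/2 - 4*s + 47/2 = -3*s**2 - s + 1, so -3*s**2/2 - 3*s + 45/2 = 0, which factors as -3*(s - 3)*(s + 5)/2 = 0. The curves meet at s = -5, 3.
On [-5, 3], v = -9*s**2/2 - 4*s + 47/2 is on top; that piece has area ∫[-5,3] (-3*s**2/2 - 3*s + 45/2) ds = 128.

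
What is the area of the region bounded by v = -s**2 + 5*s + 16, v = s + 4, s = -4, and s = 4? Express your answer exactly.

The difference (-s**2 + 5*s + 16) - (s + 4) = -s**2 + 4*s + 12 changes sign at s = -2 inside [-4, 4], so split the integral there.
∫[-4,-2] (-s**2 + 4*s + 12) ds = -56/3; the area of that piece is 56/3.
∫[-2,4] (-s**2 + 4*s + 12) ds = 72.
Total area = 56/3 + 72 = 272/3.

272/3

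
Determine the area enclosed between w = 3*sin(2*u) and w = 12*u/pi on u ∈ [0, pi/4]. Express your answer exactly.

3/2 - 3*pi/8

On [0, pi/4], (3*sin(2*u)) - (12*u/pi) = -12*u/pi + 3*sin(2*u) is ≥ 0 throughout, so the area is a single integral of |-12*u/pi + 3*sin(2*u)|.
∫[0,pi/4] (-12*u/pi + 3*sin(2*u)) du = 3/2 - 3*pi/8.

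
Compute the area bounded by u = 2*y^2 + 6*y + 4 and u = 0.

1/3

Both boundary curves give u as a function of y, so integrate with respect to y. Setting them equal: 2*y^2 + 6*y + 4 = 0, i.e. 2*(y + 1)*(y + 2) = 0, so they meet at y = -2, -1.
For y in [-2, -1], u = 2*y^2 + 6*y + 4 is on the left; area = ∫[-2,-1] (-(2*y^2 + 6*y + 4)) dy = 1/3.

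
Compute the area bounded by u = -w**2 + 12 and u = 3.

Both boundary curves give u as a function of w, so integrate with respect to w. Setting them equal: -w**2 + 9 = 0, i.e. -(w - 3)*(w + 3) = 0, so they meet at w = -3, 3.
For w in [-3, 3], u = -w**2 + 12 is on the right; area = ∫[-3,3] (-w**2 + 9) dw = 36.

36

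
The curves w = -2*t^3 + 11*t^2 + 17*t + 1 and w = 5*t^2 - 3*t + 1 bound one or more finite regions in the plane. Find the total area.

407/2

Set the curves equal: -2*t^3 + 11*t^2 + 17*t + 1 = 5*t^2 - 3*t + 1, so -2*t^3 + 6*t^2 + 20*t = 0, which factors as -2*t*(t - 5)*(t + 2) = 0. The curves meet at t = -2, 0, 5.
On [-2, 0], w = 5*t^2 - 3*t + 1 is on top; that piece has area ∫[-2,0] (-(-2*t^3 + 6*t^2 + 20*t)) dt = 16.
On [0, 5], w = -2*t^3 + 11*t^2 + 17*t + 1 is on top; that piece has area ∫[0,5] (-2*t^3 + 6*t^2 + 20*t) dt = 375/2.
Total enclosed area = 16 + 375/2 = 407/2.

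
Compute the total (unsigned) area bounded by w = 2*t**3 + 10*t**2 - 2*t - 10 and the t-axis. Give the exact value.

296/3

The curve meets the t-axis where 2*t**3 + 10*t**2 - 2*t - 10 = 0, i.e. 2*(t - 1)*(t + 1)*(t + 5) = 0, at t = -5, -1, 1.
On [-5, -1] the curve lies above the axis; ∫[-5,-1] (2*t**3 + 10*t**2 - 2*t - 10) dt = 256/3, giving area 256/3.
On [-1, 1] the curve lies below the axis; ∫[-1,1] (2*t**3 + 10*t**2 - 2*t - 10) dt = -40/3, giving area 40/3.
Total area = 256/3 + 40/3 = 296/3.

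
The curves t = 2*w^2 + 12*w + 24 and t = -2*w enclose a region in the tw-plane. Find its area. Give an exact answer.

1/3

Both boundary curves give t as a function of w, so integrate with respect to w. Setting them equal: 2*w^2 + 14*w + 24 = 0, i.e. 2*(w + 3)*(w + 4) = 0, so they meet at w = -4, -3.
For w in [-4, -3], t = 2*w^2 + 12*w + 24 is on the left; area = ∫[-4,-3] (-(2*w^2 + 14*w + 24)) dw = 1/3.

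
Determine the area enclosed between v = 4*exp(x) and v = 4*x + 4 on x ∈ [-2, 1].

-6 - 4*exp(-2) + 4*exp(1)

On [-2, 1], (4*exp(x)) - (4*x + 4) = -4*x + 4*exp(x) - 4 is ≥ 0 throughout, so the area is a single integral of |-4*x + 4*exp(x) - 4|.
∫[-2,1] (-4*x + 4*exp(x) - 4) dx = -6 - 4*exp(-2) + 4*exp(1).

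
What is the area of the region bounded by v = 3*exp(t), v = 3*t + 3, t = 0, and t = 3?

-51/2 + 3*exp(3)

On [0, 3], (3*exp(t)) - (3*t + 3) = -3*t + 3*exp(t) - 3 is ≥ 0 throughout, so the area is a single integral of |-3*t + 3*exp(t) - 3|.
∫[0,3] (-3*t + 3*exp(t) - 3) dt = -51/2 + 3*exp(3).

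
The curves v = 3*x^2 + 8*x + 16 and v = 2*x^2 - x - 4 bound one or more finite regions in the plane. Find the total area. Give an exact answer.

1/6

Set the curves equal: 3*x^2 + 8*x + 16 = 2*x^2 - x - 4, so x^2 + 9*x + 20 = 0, which factors as (x + 4)*(x + 5) = 0. The curves meet at x = -5, -4.
On [-5, -4], v = 2*x^2 - x - 4 is on top; that piece has area ∫[-5,-4] (-(x^2 + 9*x + 20)) dx = 1/6.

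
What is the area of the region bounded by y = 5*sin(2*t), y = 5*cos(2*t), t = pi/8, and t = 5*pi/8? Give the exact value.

On [pi/8, 5*pi/8], (5*sin(2*t)) - (5*cos(2*t)) = 5*sin(2*t) - 5*cos(2*t) is ≥ 0 throughout, so the area is a single integral of |5*sin(2*t) - 5*cos(2*t)|.
∫[pi/8,5*pi/8] (5*sin(2*t) - 5*cos(2*t)) dt = 5*sqrt(2).

5*sqrt(2)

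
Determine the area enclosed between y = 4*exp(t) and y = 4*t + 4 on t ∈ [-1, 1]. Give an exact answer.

-8 - 4*exp(-1) + 4*exp(1)

On [-1, 1], (4*exp(t)) - (4*t + 4) = -4*t + 4*exp(t) - 4 is ≥ 0 throughout, so the area is a single integral of |-4*t + 4*exp(t) - 4|.
∫[-1,1] (-4*t + 4*exp(t) - 4) dt = -8 - 4*exp(-1) + 4*exp(1).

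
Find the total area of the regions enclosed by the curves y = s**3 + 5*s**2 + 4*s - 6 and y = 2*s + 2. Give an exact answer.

253/12

Set the curves equal: s**3 + 5*s**2 + 4*s - 6 = 2*s + 2, so s**3 + 5*s**2 + 2*s - 8 = 0, which factors as (s - 1)*(s + 2)*(s + 4) = 0. The curves meet at s = -4, -2, 1.
On [-4, -2], y = s**3 + 5*s**2 + 4*s - 6 is on top; that piece has area ∫[-4,-2] (s**3 + 5*s**2 + 2*s - 8) ds = 16/3.
On [-2, 1], y = 2*s + 2 is on top; that piece has area ∫[-2,1] (-(s**3 + 5*s**2 + 2*s - 8)) ds = 63/4.
Total enclosed area = 16/3 + 63/4 = 253/12.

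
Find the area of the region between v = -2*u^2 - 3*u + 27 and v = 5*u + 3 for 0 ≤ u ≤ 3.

The difference (-2*u^2 - 3*u + 27) - (5*u + 3) = -2*u^2 - 8*u + 24 changes sign at u = 2 inside [0, 3], so split the integral there.
∫[0,2] (-2*u^2 - 8*u + 24) du = 80/3.
∫[2,3] (-2*u^2 - 8*u + 24) du = -26/3; the area of that piece is 26/3.
Total area = 80/3 + 26/3 = 106/3.

106/3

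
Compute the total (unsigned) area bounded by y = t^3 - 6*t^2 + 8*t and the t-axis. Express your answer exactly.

The curve meets the t-axis where t^3 - 6*t^2 + 8*t = 0, i.e. t*(t - 4)*(t - 2) = 0, at t = 0, 2, 4.
On [0, 2] the curve lies above the axis; ∫[0,2] (t^3 - 6*t^2 + 8*t) dt = 4, giving area 4.
On [2, 4] the curve lies below the axis; ∫[2,4] (t^3 - 6*t^2 + 8*t) dt = -4, giving area 4.
Total area = 4 + 4 = 8.

8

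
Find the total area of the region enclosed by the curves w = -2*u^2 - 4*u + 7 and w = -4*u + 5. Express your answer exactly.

Set the curves equal: -2*u^2 - 4*u + 7 = -4*u + 5, so -2*u^2 + 2 = 0, which factors as -2*(u - 1)*(u + 1) = 0. The curves meet at u = -1, 1.
On [-1, 1], w = -2*u^2 - 4*u + 7 is on top; that piece has area ∫[-1,1] (-2*u^2 + 2) du = 8/3.

8/3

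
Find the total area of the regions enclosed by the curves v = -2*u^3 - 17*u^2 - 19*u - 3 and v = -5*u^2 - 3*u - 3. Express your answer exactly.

Set the curves equal: -2*u^3 - 17*u^2 - 19*u - 3 = -5*u^2 - 3*u - 3, so -2*u^3 - 12*u^2 - 16*u = 0, which factors as -2*u*(u + 2)*(u + 4) = 0. The curves meet at u = -4, -2, 0.
On [-4, -2], v = -5*u^2 - 3*u - 3 is on top; that piece has area ∫[-4,-2] (-(-2*u^3 - 12*u^2 - 16*u)) du = 8.
On [-2, 0], v = -2*u^3 - 17*u^2 - 19*u - 3 is on top; that piece has area ∫[-2,0] (-2*u^3 - 12*u^2 - 16*u) du = 8.
Total enclosed area = 8 + 8 = 16.

16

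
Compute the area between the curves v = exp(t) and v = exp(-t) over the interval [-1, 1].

-4 + 2*exp(-1) + 2*exp(1)

The difference (exp(t)) - (exp(-t)) = exp(t) - exp(-t) changes sign at t = 0 inside [-1, 1], so split the integral there.
∫[-1,0] (exp(t) - exp(-t)) dt = -exp(1) - exp(-1) + 2; the area of that piece is -2 + exp(-1) + exp(1).
∫[0,1] (exp(t) - exp(-t)) dt = -2 + exp(-1) + exp(1).
Total area = (-2 + exp(-1) + exp(1)) + (-2 + exp(-1) + exp(1)) = -4 + 2*exp(-1) + 2*exp(1).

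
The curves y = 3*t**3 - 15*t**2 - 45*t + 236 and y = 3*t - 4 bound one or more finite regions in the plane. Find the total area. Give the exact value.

Set the curves equal: 3*t**3 - 15*t**2 - 45*t + 236 = 3*t - 4, so 3*t**3 - 15*t**2 - 48*t + 240 = 0, which factors as 3*(t - 5)*(t - 4)*(t + 4) = 0. The curves meet at t = -4, 4, 5.
On [-4, 4], y = 3*t**3 - 15*t**2 - 45*t + 236 is on top; that piece has area ∫[-4,4] (3*t**3 - 15*t**2 - 48*t + 240) dt = 1280.
On [4, 5], y = 3*t - 4 is on top; that piece has area ∫[4,5] (-(3*t**3 - 15*t**2 - 48*t + 240)) dt = 17/4.
Total enclosed area = 1280 + 17/4 = 5137/4.

5137/4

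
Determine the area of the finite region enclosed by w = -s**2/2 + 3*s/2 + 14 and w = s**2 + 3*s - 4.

343/4

Set the curves equal: -s**2/2 + 3*s/2 + 14 = s**2 + 3*s - 4, so -3*s**2/2 - 3*s/2 + 18 = 0, which factors as -3*(s - 3)*(s + 4)/2 = 0. The curves meet at s = -4, 3.
On [-4, 3], w = -s**2/2 + 3*s/2 + 14 is on top; that piece has area ∫[-4,3] (-3*s**2/2 - 3*s/2 + 18) ds = 343/4.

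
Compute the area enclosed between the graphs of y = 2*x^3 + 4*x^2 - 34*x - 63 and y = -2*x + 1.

Set the curves equal: 2*x^3 + 4*x^2 - 34*x - 63 = -2*x + 1, so 2*x^3 + 4*x^2 - 32*x - 64 = 0, which factors as 2*(x - 4)*(x + 2)*(x + 4) = 0. The curves meet at x = -4, -2, 4.
On [-4, -2], y = 2*x^3 + 4*x^2 - 34*x - 63 is on top; that piece has area ∫[-4,-2] (2*x^3 + 4*x^2 - 32*x - 64) dx = 56/3.
On [-2, 4], y = -2*x + 1 is on top; that piece has area ∫[-2,4] (-(2*x^3 + 4*x^2 - 32*x - 64)) dx = 360.
Total enclosed area = 56/3 + 360 = 1136/3.

1136/3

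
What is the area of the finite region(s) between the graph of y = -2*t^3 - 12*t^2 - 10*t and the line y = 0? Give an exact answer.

131/2

The curve meets the t-axis where -2*t^3 - 12*t^2 - 10*t = 0, i.e. -2*t*(t + 1)*(t + 5) = 0, at t = -5, -1, 0.
On [-5, -1] the curve lies below the axis; ∫[-5,-1] (-2*t^3 - 12*t^2 - 10*t) dt = -64, giving area 64.
On [-1, 0] the curve lies above the axis; ∫[-1,0] (-2*t^3 - 12*t^2 - 10*t) dt = 3/2, giving area 3/2.
Total area = 64 + 3/2 = 131/2.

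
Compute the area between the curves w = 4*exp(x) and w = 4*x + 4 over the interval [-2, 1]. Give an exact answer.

-6 - 4*exp(-2) + 4*exp(1)

On [-2, 1], (4*exp(x)) - (4*x + 4) = -4*x + 4*exp(x) - 4 is ≥ 0 throughout, so the area is a single integral of |-4*x + 4*exp(x) - 4|.
∫[-2,1] (-4*x + 4*exp(x) - 4) dx = -6 - 4*exp(-2) + 4*exp(1).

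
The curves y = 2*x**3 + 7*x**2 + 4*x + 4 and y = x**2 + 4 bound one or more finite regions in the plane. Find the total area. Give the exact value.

Set the curves equal: 2*x**3 + 7*x**2 + 4*x + 4 = x**2 + 4, so 2*x**3 + 6*x**2 + 4*x = 0, which factors as 2*x*(x + 1)*(x + 2) = 0. The curves meet at x = -2, -1, 0.
On [-2, -1], y = 2*x**3 + 7*x**2 + 4*x + 4 is on top; that piece has area ∫[-2,-1] (2*x**3 + 6*x**2 + 4*x) dx = 1/2.
On [-1, 0], y = x**2 + 4 is on top; that piece has area ∫[-1,0] (-(2*x**3 + 6*x**2 + 4*x)) dx = 1/2.
Total enclosed area = 1/2 + 1/2 = 1.

1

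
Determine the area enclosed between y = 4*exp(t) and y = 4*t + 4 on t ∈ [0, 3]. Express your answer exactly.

-34 + 4*exp(3)

On [0, 3], (4*exp(t)) - (4*t + 4) = -4*t + 4*exp(t) - 4 is ≥ 0 throughout, so the area is a single integral of |-4*t + 4*exp(t) - 4|.
∫[0,3] (-4*t + 4*exp(t) - 4) dt = -34 + 4*exp(3).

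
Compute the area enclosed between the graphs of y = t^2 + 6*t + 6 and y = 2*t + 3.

Set the curves equal: t^2 + 6*t + 6 = 2*t + 3, so t^2 + 4*t + 3 = 0, which factors as (t + 1)*(t + 3) = 0. The curves meet at t = -3, -1.
On [-3, -1], y = 2*t + 3 is on top; that piece has area ∫[-3,-1] (-(t^2 + 4*t + 3)) dt = 4/3.

4/3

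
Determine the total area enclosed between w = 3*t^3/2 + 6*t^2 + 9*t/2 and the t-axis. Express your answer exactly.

The curve meets the t-axis where 3*t^3/2 + 6*t^2 + 9*t/2 = 0, i.e. 3*t*(t + 1)*(t + 3)/2 = 0, at t = -3, -1, 0.
On [-3, -1] the curve lies above the axis; ∫[-3,-1] (3*t^3/2 + 6*t^2 + 9*t/2) dt = 4, giving area 4.
On [-1, 0] the curve lies below the axis; ∫[-1,0] (3*t^3/2 + 6*t^2 + 9*t/2) dt = -5/8, giving area 5/8.
Total area = 4 + 5/8 = 37/8.

37/8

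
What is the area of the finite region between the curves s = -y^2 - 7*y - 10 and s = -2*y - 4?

Both boundary curves give s as a function of y, so integrate with respect to y. Setting them equal: -y^2 - 5*y - 6 = 0, i.e. -(y + 2)*(y + 3) = 0, so they meet at y = -3, -2.
For y in [-3, -2], s = -y^2 - 7*y - 10 is on the right; area = ∫[-3,-2] (-y^2 - 5*y - 6) dy = 1/6.

1/6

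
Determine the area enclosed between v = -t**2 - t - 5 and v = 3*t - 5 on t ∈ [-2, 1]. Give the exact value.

The difference (-t**2 - t - 5) - (3*t - 5) = -t**2 - 4*t changes sign at t = 0 inside [-2, 1], so split the integral there.
∫[-2,0] (-t**2 - 4*t) dt = 16/3.
∫[0,1] (-t**2 - 4*t) dt = -7/3; the area of that piece is 7/3.
Total area = 16/3 + 7/3 = 23/3.

23/3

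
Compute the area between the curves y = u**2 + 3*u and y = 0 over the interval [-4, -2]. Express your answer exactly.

The difference (u**2 + 3*u) - (0) = u**2 + 3*u changes sign at u = -3 inside [-4, -2], so split the integral there.
∫[-4,-3] (u**2 + 3*u) du = 11/6.
∫[-3,-2] (u**2 + 3*u) du = -7/6; the area of that piece is 7/6.
Total area = 11/6 + 7/6 = 3.

3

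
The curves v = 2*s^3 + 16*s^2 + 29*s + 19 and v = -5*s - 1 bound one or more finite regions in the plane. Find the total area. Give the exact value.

71/3

Set the curves equal: 2*s^3 + 16*s^2 + 29*s + 19 = -5*s - 1, so 2*s^3 + 16*s^2 + 34*s + 20 = 0, which factors as 2*(s + 1)*(s + 2)*(s + 5) = 0. The curves meet at s = -5, -2, -1.
On [-5, -2], v = 2*s^3 + 16*s^2 + 29*s + 19 is on top; that piece has area ∫[-5,-2] (2*s^3 + 16*s^2 + 34*s + 20) ds = 45/2.
On [-2, -1], v = -5*s - 1 is on top; that piece has area ∫[-2,-1] (-(2*s^3 + 16*s^2 + 34*s + 20)) ds = 7/6.
Total enclosed area = 45/2 + 7/6 = 71/3.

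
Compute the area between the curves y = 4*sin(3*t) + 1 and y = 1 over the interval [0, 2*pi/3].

16/3

The difference (4*sin(3*t) + 1) - (1) = 4*sin(3*t) changes sign at t = pi/3 inside [0, 2*pi/3], so split the integral there.
∫[0,pi/3] (4*sin(3*t)) dt = 8/3.
∫[pi/3,2*pi/3] (4*sin(3*t)) dt = -8/3; the area of that piece is 8/3.
Total area = 8/3 + 8/3 = 16/3.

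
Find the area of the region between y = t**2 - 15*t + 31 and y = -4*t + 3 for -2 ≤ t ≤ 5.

763/6

The difference (t**2 - 15*t + 31) - (-4*t + 3) = t**2 - 11*t + 28 changes sign at t = 4 inside [-2, 5], so split the integral there.
∫[-2,4] (t**2 - 11*t + 28) dt = 126.
∫[4,5] (t**2 - 11*t + 28) dt = -7/6; the area of that piece is 7/6.
Total area = 126 + 7/6 = 763/6.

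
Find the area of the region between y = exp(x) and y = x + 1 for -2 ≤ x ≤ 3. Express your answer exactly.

On [-2, 3], (exp(x)) - (x + 1) = -x + exp(x) - 1 is ≥ 0 throughout, so the area is a single integral of |-x + exp(x) - 1|.
∫[-2,3] (-x + exp(x) - 1) dx = -15/2 - exp(-2) + exp(3).

-15/2 - exp(-2) + exp(3)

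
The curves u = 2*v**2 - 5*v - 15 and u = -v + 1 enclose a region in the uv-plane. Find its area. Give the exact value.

Both boundary curves give u as a function of v, so integrate with respect to v. Setting them equal: 2*v**2 - 4*v - 16 = 0, i.e. 2*(v - 4)*(v + 2) = 0, so they meet at v = -2, 4.
For v in [-2, 4], u = 2*v**2 - 5*v - 15 is on the left; area = ∫[-2,4] (-(2*v**2 - 4*v - 16)) dv = 72.

72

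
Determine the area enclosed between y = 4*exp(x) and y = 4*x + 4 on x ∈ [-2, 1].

On [-2, 1], (4*exp(x)) - (4*x + 4) = -4*x + 4*exp(x) - 4 is ≥ 0 throughout, so the area is a single integral of |-4*x + 4*exp(x) - 4|.
∫[-2,1] (-4*x + 4*exp(x) - 4) dx = -6 - 4*exp(-2) + 4*exp(1).

-6 - 4*exp(-2) + 4*exp(1)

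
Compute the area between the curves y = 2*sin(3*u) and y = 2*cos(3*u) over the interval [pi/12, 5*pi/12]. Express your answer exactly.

On [pi/12, 5*pi/12], (2*sin(3*u)) - (2*cos(3*u)) = 2*sin(3*u) - 2*cos(3*u) is ≥ 0 throughout, so the area is a single integral of |2*sin(3*u) - 2*cos(3*u)|.
∫[pi/12,5*pi/12] (2*sin(3*u) - 2*cos(3*u)) du = 4*sqrt(2)/3.

4*sqrt(2)/3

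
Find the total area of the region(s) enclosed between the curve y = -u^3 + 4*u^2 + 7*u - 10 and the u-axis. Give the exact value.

The curve meets the u-axis where -u^3 + 4*u^2 + 7*u - 10 = 0, i.e. -(u - 5)*(u - 1)*(u + 2) = 0, at u = -2, 1, 5.
On [-2, 1] the curve lies below the axis; ∫[-2,1] (-u^3 + 4*u^2 + 7*u - 10) du = -99/4, giving area 99/4.
On [1, 5] the curve lies above the axis; ∫[1,5] (-u^3 + 4*u^2 + 7*u - 10) du = 160/3, giving area 160/3.
Total area = 99/4 + 160/3 = 937/12.

937/12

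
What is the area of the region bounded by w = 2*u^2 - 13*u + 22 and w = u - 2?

Set the curves equal: 2*u^2 - 13*u + 22 = u - 2, so 2*u^2 - 14*u + 24 = 0, which factors as 2*(u - 4)*(u - 3) = 0. The curves meet at u = 3, 4.
On [3, 4], w = u - 2 is on top; that piece has area ∫[3,4] (-(2*u^2 - 14*u + 24)) du = 1/3.

1/3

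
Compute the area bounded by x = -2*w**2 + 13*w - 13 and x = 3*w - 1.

Both boundary curves give x as a function of w, so integrate with respect to w. Setting them equal: -2*w**2 + 10*w - 12 = 0, i.e. -2*(w - 3)*(w - 2) = 0, so they meet at w = 2, 3.
For w in [2, 3], x = -2*w**2 + 13*w - 13 is on the right; area = ∫[2,3] (-2*w**2 + 10*w - 12) dw = 1/3.

1/3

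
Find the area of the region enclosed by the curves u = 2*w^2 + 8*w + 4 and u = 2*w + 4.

Both boundary curves give u as a function of w, so integrate with respect to w. Setting them equal: 2*w^2 + 6*w = 0, i.e. 2*w*(w + 3) = 0, so they meet at w = -3, 0.
For w in [-3, 0], u = 2*w^2 + 8*w + 4 is on the left; area = ∫[-3,0] (-(2*w^2 + 6*w)) dw = 9.

9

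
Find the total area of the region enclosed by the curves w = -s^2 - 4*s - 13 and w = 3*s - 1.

1/6

Set the curves equal: -s^2 - 4*s - 13 = 3*s - 1, so -s^2 - 7*s - 12 = 0, which factors as -(s + 3)*(s + 4) = 0. The curves meet at s = -4, -3.
On [-4, -3], w = -s^2 - 4*s - 13 is on top; that piece has area ∫[-4,-3] (-s^2 - 7*s - 12) ds = 1/6.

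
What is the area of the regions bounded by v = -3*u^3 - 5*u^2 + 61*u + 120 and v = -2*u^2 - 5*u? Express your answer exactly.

3901/4

Set the curves equal: -3*u^3 - 5*u^2 + 61*u + 120 = -2*u^2 - 5*u, so -3*u^3 - 3*u^2 + 66*u + 120 = 0, which factors as -3*(u - 5)*(u + 2)*(u + 4) = 0. The curves meet at u = -4, -2, 5.
On [-4, -2], v = -2*u^2 - 5*u is on top; that piece has area ∫[-4,-2] (-(-3*u^3 - 3*u^2 + 66*u + 120)) du = 32.
On [-2, 5], v = -3*u^3 - 5*u^2 + 61*u + 120 is on top; that piece has area ∫[-2,5] (-3*u^3 - 3*u^2 + 66*u + 120) du = 3773/4.
Total enclosed area = 32 + 3773/4 = 3901/4.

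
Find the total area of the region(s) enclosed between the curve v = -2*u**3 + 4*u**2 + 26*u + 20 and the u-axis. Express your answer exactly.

The curve meets the u-axis where -2*u**3 + 4*u**2 + 26*u + 20 = 0, i.e. -2*(u - 5)*(u + 1)*(u + 2) = 0, at u = -2, -1, 5.
On [-2, -1] the curve lies below the axis; ∫[-2,-1] (-2*u**3 + 4*u**2 + 26*u + 20) du = -13/6, giving area 13/6.
On [-1, 5] the curve lies above the axis; ∫[-1,5] (-2*u**3 + 4*u**2 + 26*u + 20) du = 288, giving area 288.
Total area = 13/6 + 288 = 1741/6.

1741/6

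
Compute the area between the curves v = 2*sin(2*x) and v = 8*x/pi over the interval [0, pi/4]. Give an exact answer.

1 - pi/4

On [0, pi/4], (2*sin(2*x)) - (8*x/pi) = -8*x/pi + 2*sin(2*x) is ≥ 0 throughout, so the area is a single integral of |-8*x/pi + 2*sin(2*x)|.
∫[0,pi/4] (-8*x/pi + 2*sin(2*x)) dx = 1 - pi/4.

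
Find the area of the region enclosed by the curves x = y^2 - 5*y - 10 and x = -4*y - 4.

125/6

Both boundary curves give x as a function of y, so integrate with respect to y. Setting them equal: y^2 - y - 6 = 0, i.e. (y - 3)*(y + 2) = 0, so they meet at y = -2, 3.
For y in [-2, 3], x = y^2 - 5*y - 10 is on the left; area = ∫[-2,3] (-(y^2 - y - 6)) dy = 125/6.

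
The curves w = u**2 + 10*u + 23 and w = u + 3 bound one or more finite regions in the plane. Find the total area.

Set the curves equal: u**2 + 10*u + 23 = u + 3, so u**2 + 9*u + 20 = 0, which factors as (u + 4)*(u + 5) = 0. The curves meet at u = -5, -4.
On [-5, -4], w = u + 3 is on top; that piece has area ∫[-5,-4] (-(u**2 + 9*u + 20)) du = 1/6.

1/6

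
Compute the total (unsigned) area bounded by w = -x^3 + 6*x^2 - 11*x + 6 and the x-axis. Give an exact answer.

The curve meets the x-axis where -x^3 + 6*x^2 - 11*x + 6 = 0, i.e. -(x - 3)*(x - 2)*(x - 1) = 0, at x = 1, 2, 3.
On [1, 2] the curve lies below the axis; ∫[1,2] (-x^3 + 6*x^2 - 11*x + 6) dx = -1/4, giving area 1/4.
On [2, 3] the curve lies above the axis; ∫[2,3] (-x^3 + 6*x^2 - 11*x + 6) dx = 1/4, giving area 1/4.
Total area = 1/4 + 1/4 = 1/2.

1/2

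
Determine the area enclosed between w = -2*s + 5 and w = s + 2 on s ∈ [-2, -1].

On [-2, -1], (-2*s + 5) - (s + 2) = -3*s + 3 is ≥ 0 throughout, so the area is a single integral of |-3*s + 3|.
∫[-2,-1] (-3*s + 3) ds = 15/2.

15/2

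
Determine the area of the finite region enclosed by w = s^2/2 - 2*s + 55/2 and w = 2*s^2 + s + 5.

Set the curves equal: s^2/2 - 2*s + 55/2 = 2*s^2 + s + 5, so -3*s^2/2 - 3*s + 45/2 = 0, which factors as -3*(s - 3)*(s + 5)/2 = 0. The curves meet at s = -5, 3.
On [-5, 3], w = s^2/2 - 2*s + 55/2 is on top; that piece has area ∫[-5,3] (-3*s^2/2 - 3*s + 45/2) ds = 128.

128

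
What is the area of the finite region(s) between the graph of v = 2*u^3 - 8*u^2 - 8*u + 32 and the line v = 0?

The curve meets the u-axis where 2*u^3 - 8*u^2 - 8*u + 32 = 0, i.e. 2*(u - 4)*(u - 2)*(u + 2) = 0, at u = -2, 2, 4.
On [-2, 2] the curve lies above the axis; ∫[-2,2] (2*u^3 - 8*u^2 - 8*u + 32) du = 256/3, giving area 256/3.
On [2, 4] the curve lies below the axis; ∫[2,4] (2*u^3 - 8*u^2 - 8*u + 32) du = -40/3, giving area 40/3.
Total area = 256/3 + 40/3 = 296/3.

296/3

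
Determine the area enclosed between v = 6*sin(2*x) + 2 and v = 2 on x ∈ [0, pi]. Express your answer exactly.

12

The difference (6*sin(2*x) + 2) - (2) = 6*sin(2*x) changes sign at x = pi/2 inside [0, pi], so split the integral there.
∫[0,pi/2] (6*sin(2*x)) dx = 6.
∫[pi/2,pi] (6*sin(2*x)) dx = -6; the area of that piece is 6.
Total area = 6 + 6 = 12.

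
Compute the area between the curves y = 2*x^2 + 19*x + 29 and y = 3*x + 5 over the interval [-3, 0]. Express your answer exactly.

74/3

The difference (2*x^2 + 19*x + 29) - (3*x + 5) = 2*x^2 + 16*x + 24 changes sign at x = -2 inside [-3, 0], so split the integral there.
∫[-3,-2] (2*x^2 + 16*x + 24) dx = -10/3; the area of that piece is 10/3.
∫[-2,0] (2*x^2 + 16*x + 24) dx = 64/3.
Total area = 10/3 + 64/3 = 74/3.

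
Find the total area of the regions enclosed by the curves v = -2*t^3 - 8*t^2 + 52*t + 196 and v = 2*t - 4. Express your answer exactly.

Set the curves equal: -2*t^3 - 8*t^2 + 52*t + 196 = 2*t - 4, so -2*t^3 - 8*t^2 + 50*t + 200 = 0, which factors as -2*(t - 5)*(t + 4)*(t + 5) = 0. The curves meet at t = -5, -4, 5.
On [-5, -4], v = 2*t - 4 is on top; that piece has area ∫[-5,-4] (-(-2*t^3 - 8*t^2 + 50*t + 200)) dt = 19/6.
On [-4, 5], v = -2*t^3 - 8*t^2 + 52*t + 196 is on top; that piece has area ∫[-4,5] (-2*t^3 - 8*t^2 + 50*t + 200) dt = 2673/2.
Total enclosed area = 19/6 + 2673/2 = 4019/3.

4019/3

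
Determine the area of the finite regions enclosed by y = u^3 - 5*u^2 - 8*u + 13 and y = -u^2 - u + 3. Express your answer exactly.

937/12

Set the curves equal: u^3 - 5*u^2 - 8*u + 13 = -u^2 - u + 3, so u^3 - 4*u^2 - 7*u + 10 = 0, which factors as (u - 5)*(u - 1)*(u + 2) = 0. The curves meet at u = -2, 1, 5.
On [-2, 1], y = u^3 - 5*u^2 - 8*u + 13 is on top; that piece has area ∫[-2,1] (u^3 - 4*u^2 - 7*u + 10) du = 99/4.
On [1, 5], y = -u^2 - u + 3 is on top; that piece has area ∫[1,5] (-(u^3 - 4*u^2 - 7*u + 10)) du = 160/3.
Total enclosed area = 99/4 + 160/3 = 937/12.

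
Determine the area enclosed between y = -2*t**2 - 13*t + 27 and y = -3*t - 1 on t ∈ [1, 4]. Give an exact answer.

The difference (-2*t**2 - 13*t + 27) - (-3*t - 1) = -2*t**2 - 10*t + 28 changes sign at t = 2 inside [1, 4], so split the integral there.
∫[1,2] (-2*t**2 - 10*t + 28) dt = 25/3.
∫[2,4] (-2*t**2 - 10*t + 28) dt = -124/3; the area of that piece is 124/3.
Total area = 25/3 + 124/3 = 149/3.

149/3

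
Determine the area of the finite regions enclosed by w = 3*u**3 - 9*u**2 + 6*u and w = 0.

3/2

Set the curves equal: 3*u**3 - 9*u**2 + 6*u = 0, so 3*u**3 - 9*u**2 + 6*u = 0, which factors as 3*u*(u - 2)*(u - 1) = 0. The curves meet at u = 0, 1, 2.
On [0, 1], w = 3*u**3 - 9*u**2 + 6*u is on top; that piece has area ∫[0,1] (3*u**3 - 9*u**2 + 6*u) du = 3/4.
On [1, 2], w = 0 is on top; that piece has area ∫[1,2] (-(3*u**3 - 9*u**2 + 6*u)) du = 3/4.
Total enclosed area = 3/4 + 3/4 = 3/2.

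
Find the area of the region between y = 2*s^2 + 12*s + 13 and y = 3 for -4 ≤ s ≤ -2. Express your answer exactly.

44/3

On [-4, -2], (2*s^2 + 12*s + 13) - (3) = 2*s^2 + 12*s + 10 is ≤ 0 throughout, so the area is a single integral of |2*s^2 + 12*s + 10|.
∫[-4,-2] (2*s^2 + 12*s + 10) ds = -44/3; the area of that piece is 44/3.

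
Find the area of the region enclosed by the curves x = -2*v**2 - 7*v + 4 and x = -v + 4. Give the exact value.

Both boundary curves give x as a function of v, so integrate with respect to v. Setting them equal: -2*v**2 - 6*v = 0, i.e. -2*v*(v + 3) = 0, so they meet at v = -3, 0.
For v in [-3, 0], x = -2*v**2 - 7*v + 4 is on the right; area = ∫[-3,0] (-2*v**2 - 6*v) dv = 9.

9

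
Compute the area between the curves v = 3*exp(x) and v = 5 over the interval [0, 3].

The difference (3*exp(x)) - (5) = 3*exp(x) - 5 changes sign at x = log(5/3) inside [0, 3], so split the integral there.
∫[0,log(5/3)] (3*exp(x) - 5) dx = log(243/3125) + 2; the area of that piece is -2 + log(3125/243).
∫[log(5/3),3] (3*exp(x) - 5) dx = -20 - 5*log(3) + 5*log(5) + 3*exp(3).
Total area = (-2 + log(3125/243)) + (-20 - 5*log(3) + 5*log(5) + 3*exp(3)) = -22 - 10*log(3) + 10*log(5) + 3*exp(3).

-22 - 10*log(3) + 10*log(5) + 3*exp(3)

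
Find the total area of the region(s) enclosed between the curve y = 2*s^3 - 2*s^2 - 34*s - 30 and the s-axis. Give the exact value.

1136/3

The curve meets the s-axis where 2*s^3 - 2*s^2 - 34*s - 30 = 0, i.e. 2*(s - 5)*(s + 1)*(s + 3) = 0, at s = -3, -1, 5.
On [-3, -1] the curve lies above the axis; ∫[-3,-1] (2*s^3 - 2*s^2 - 34*s - 30) ds = 56/3, giving area 56/3.
On [-1, 5] the curve lies below the axis; ∫[-1,5] (2*s^3 - 2*s^2 - 34*s - 30) ds = -360, giving area 360.
Total area = 56/3 + 360 = 1136/3.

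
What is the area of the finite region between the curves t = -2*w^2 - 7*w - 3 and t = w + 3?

8/3

Both boundary curves give t as a function of w, so integrate with respect to w. Setting them equal: -2*w^2 - 8*w - 6 = 0, i.e. -2*(w + 1)*(w + 3) = 0, so they meet at w = -3, -1.
For w in [-3, -1], t = -2*w^2 - 7*w - 3 is on the right; area = ∫[-3,-1] (-2*w^2 - 8*w - 6) dw = 8/3.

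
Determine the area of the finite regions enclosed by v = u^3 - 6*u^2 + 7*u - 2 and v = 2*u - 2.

131/4

Set the curves equal: u^3 - 6*u^2 + 7*u - 2 = 2*u - 2, so u^3 - 6*u^2 + 5*u = 0, which factors as u*(u - 5)*(u - 1) = 0. The curves meet at u = 0, 1, 5.
On [0, 1], v = u^3 - 6*u^2 + 7*u - 2 is on top; that piece has area ∫[0,1] (u^3 - 6*u^2 + 5*u) du = 3/4.
On [1, 5], v = 2*u - 2 is on top; that piece has area ∫[1,5] (-(u^3 - 6*u^2 + 5*u)) du = 32.
Total enclosed area = 3/4 + 32 = 131/4.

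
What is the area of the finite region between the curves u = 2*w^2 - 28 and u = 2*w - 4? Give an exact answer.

343/3

Both boundary curves give u as a function of w, so integrate with respect to w. Setting them equal: 2*w^2 - 2*w - 24 = 0, i.e. 2*(w - 4)*(w + 3) = 0, so they meet at w = -3, 4.
For w in [-3, 4], u = 2*w^2 - 28 is on the left; area = ∫[-3,4] (-(2*w^2 - 2*w - 24)) dw = 343/3.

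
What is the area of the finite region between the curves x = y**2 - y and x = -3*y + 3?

Both boundary curves give x as a function of y, so integrate with respect to y. Setting them equal: y**2 + 2*y - 3 = 0, i.e. (y - 1)*(y + 3) = 0, so they meet at y = -3, 1.
For y in [-3, 1], x = y**2 - y is on the left; area = ∫[-3,1] (-(y**2 + 2*y - 3)) dy = 32/3.

32/3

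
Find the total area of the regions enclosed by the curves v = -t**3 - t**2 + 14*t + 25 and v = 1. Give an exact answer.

1741/12

Set the curves equal: -t**3 - t**2 + 14*t + 25 = 1, so -t**3 - t**2 + 14*t + 24 = 0, which factors as -(t - 4)*(t + 2)*(t + 3) = 0. The curves meet at t = -3, -2, 4.
On [-3, -2], v = 1 is on top; that piece has area ∫[-3,-2] (-(-t**3 - t**2 + 14*t + 24)) dt = 13/12.
On [-2, 4], v = -t**3 - t**2 + 14*t + 25 is on top; that piece has area ∫[-2,4] (-t**3 - t**2 + 14*t + 24) dt = 144.
Total enclosed area = 13/12 + 144 = 1741/12.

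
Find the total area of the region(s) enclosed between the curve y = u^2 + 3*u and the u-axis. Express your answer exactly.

The curve meets the u-axis where u^2 + 3*u = 0, i.e. u*(u + 3) = 0, at u = -3, 0.
On [-3, 0] the curve lies below the axis; ∫[-3,0] (u^2 + 3*u) du = -9/2, giving area 9/2.

9/2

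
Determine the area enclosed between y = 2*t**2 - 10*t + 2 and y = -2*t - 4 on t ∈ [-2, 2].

The difference (2*t**2 - 10*t + 2) - (-2*t - 4) = 2*t**2 - 8*t + 6 changes sign at t = 1 inside [-2, 2], so split the integral there.
∫[-2,1] (2*t**2 - 8*t + 6) dt = 36.
∫[1,2] (2*t**2 - 8*t + 6) dt = -4/3; the area of that piece is 4/3.
Total area = 36 + 4/3 = 112/3.

112/3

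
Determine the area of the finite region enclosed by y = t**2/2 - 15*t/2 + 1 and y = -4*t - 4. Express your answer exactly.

9/4

Set the curves equal: t**2/2 - 15*t/2 + 1 = -4*t - 4, so t**2/2 - 7*t/2 + 5 = 0, which factors as (t - 5)*(t - 2)/2 = 0. The curves meet at t = 2, 5.
On [2, 5], y = -4*t - 4 is on top; that piece has area ∫[2,5] (-(t**2/2 - 7*t/2 + 5)) dt = 9/4.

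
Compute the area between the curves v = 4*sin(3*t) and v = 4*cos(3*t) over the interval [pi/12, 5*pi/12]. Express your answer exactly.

On [pi/12, 5*pi/12], (4*sin(3*t)) - (4*cos(3*t)) = 4*sin(3*t) - 4*cos(3*t) is ≥ 0 throughout, so the area is a single integral of |4*sin(3*t) - 4*cos(3*t)|.
∫[pi/12,5*pi/12] (4*sin(3*t) - 4*cos(3*t)) dt = 8*sqrt(2)/3.

8*sqrt(2)/3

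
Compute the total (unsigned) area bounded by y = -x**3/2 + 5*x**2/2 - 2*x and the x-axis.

71/12

The curve meets the x-axis where -x**3/2 + 5*x**2/2 - 2*x = 0, i.e. -x*(x - 4)*(x - 1)/2 = 0, at x = 0, 1, 4.
On [0, 1] the curve lies below the axis; ∫[0,1] (-x**3/2 + 5*x**2/2 - 2*x) dx = -7/24, giving area 7/24.
On [1, 4] the curve lies above the axis; ∫[1,4] (-x**3/2 + 5*x**2/2 - 2*x) dx = 45/8, giving area 45/8.
Total area = 7/24 + 45/8 = 71/12.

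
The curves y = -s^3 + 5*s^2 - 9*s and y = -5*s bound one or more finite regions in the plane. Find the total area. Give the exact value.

Set the curves equal: -s^3 + 5*s^2 - 9*s = -5*s, so -s^3 + 5*s^2 - 4*s = 0, which factors as -s*(s - 4)*(s - 1) = 0. The curves meet at s = 0, 1, 4.
On [0, 1], y = -5*s is on top; that piece has area ∫[0,1] (-(-s^3 + 5*s^2 - 4*s)) ds = 7/12.
On [1, 4], y = -s^3 + 5*s^2 - 9*s is on top; that piece has area ∫[1,4] (-s^3 + 5*s^2 - 4*s) ds = 45/4.
Total enclosed area = 7/12 + 45/4 = 71/6.

71/6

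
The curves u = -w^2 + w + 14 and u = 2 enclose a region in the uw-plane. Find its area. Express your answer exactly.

343/6

Both boundary curves give u as a function of w, so integrate with respect to w. Setting them equal: -w^2 + w + 12 = 0, i.e. -(w - 4)*(w + 3) = 0, so they meet at w = -3, 4.
For w in [-3, 4], u = -w^2 + w + 14 is on the right; area = ∫[-3,4] (-w^2 + w + 12) dw = 343/6.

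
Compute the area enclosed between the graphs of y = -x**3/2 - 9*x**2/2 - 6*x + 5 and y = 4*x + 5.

Set the curves equal: -x**3/2 - 9*x**2/2 - 6*x + 5 = 4*x + 5, so -x**3/2 - 9*x**2/2 - 10*x = 0, which factors as -x*(x + 4)*(x + 5)/2 = 0. The curves meet at x = -5, -4, 0.
On [-5, -4], y = 4*x + 5 is on top; that piece has area ∫[-5,-4] (-(-x**3/2 - 9*x**2/2 - 10*x)) dx = 3/8.
On [-4, 0], y = -x**3/2 - 9*x**2/2 - 6*x + 5 is on top; that piece has area ∫[-4,0] (-x**3/2 - 9*x**2/2 - 10*x) dx = 16.
Total enclosed area = 3/8 + 16 = 131/8.

131/8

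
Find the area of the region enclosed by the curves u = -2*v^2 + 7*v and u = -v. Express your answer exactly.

64/3

Both boundary curves give u as a function of v, so integrate with respect to v. Setting them equal: -2*v^2 + 8*v = 0, i.e. -2*v*(v - 4) = 0, so they meet at v = 0, 4.
For v in [0, 4], u = -2*v^2 + 7*v is on the right; area = ∫[0,4] (-2*v^2 + 8*v) dv = 64/3.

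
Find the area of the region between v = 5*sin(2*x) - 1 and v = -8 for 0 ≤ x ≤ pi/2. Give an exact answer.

5 + 7*pi/2

On [0, pi/2], (5*sin(2*x) - 1) - (-8) = 5*sin(2*x) + 7 is ≥ 0 throughout, so the area is a single integral of |5*sin(2*x) + 7|.
∫[0,pi/2] (5*sin(2*x) + 7) dx = 5 + 7*pi/2.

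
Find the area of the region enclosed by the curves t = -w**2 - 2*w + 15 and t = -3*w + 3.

343/6

Both boundary curves give t as a function of w, so integrate with respect to w. Setting them equal: -w**2 + w + 12 = 0, i.e. -(w - 4)*(w + 3) = 0, so they meet at w = -3, 4.
For w in [-3, 4], t = -w**2 - 2*w + 15 is on the right; area = ∫[-3,4] (-w**2 + w + 12) dw = 343/6.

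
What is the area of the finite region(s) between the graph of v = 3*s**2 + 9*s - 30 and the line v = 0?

343/2

The curve meets the s-axis where 3*s**2 + 9*s - 30 = 0, i.e. 3*(s - 2)*(s + 5) = 0, at s = -5, 2.
On [-5, 2] the curve lies below the axis; ∫[-5,2] (3*s**2 + 9*s - 30) ds = -343/2, giving area 343/2.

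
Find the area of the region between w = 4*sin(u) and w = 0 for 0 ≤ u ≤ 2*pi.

16

The difference (4*sin(u)) - (0) = 4*sin(u) changes sign at u = pi inside [0, 2*pi], so split the integral there.
∫[0,pi] (4*sin(u)) du = 8.
∫[pi,2*pi] (4*sin(u)) du = -8; the area of that piece is 8.
Total area = 8 + 8 = 16.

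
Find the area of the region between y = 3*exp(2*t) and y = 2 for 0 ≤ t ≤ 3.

-15/2 + 3*exp(6)/2

On [0, 3], (3*exp(2*t)) - (2) = 3*exp(2*t) - 2 is ≥ 0 throughout, so the area is a single integral of |3*exp(2*t) - 2|.
∫[0,3] (3*exp(2*t) - 2) dt = -15/2 + 3*exp(6)/2.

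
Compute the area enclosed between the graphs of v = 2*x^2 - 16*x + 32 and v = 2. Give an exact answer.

Set the curves equal: 2*x^2 - 16*x + 32 = 2, so 2*x^2 - 16*x + 30 = 0, which factors as 2*(x - 5)*(x - 3) = 0. The curves meet at x = 3, 5.
On [3, 5], v = 2 is on top; that piece has area ∫[3,5] (-(2*x^2 - 16*x + 30)) dx = 8/3.

8/3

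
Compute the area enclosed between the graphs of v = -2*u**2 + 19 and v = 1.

Set the curves equal: -2*u**2 + 19 = 1, so -2*u**2 + 18 = 0, which factors as -2*(u - 3)*(u + 3) = 0. The curves meet at u = -3, 3.
On [-3, 3], v = -2*u**2 + 19 is on top; that piece has area ∫[-3,3] (-2*u**2 + 18) du = 72.

72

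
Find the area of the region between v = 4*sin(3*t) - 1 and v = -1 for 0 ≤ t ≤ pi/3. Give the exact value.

On [0, pi/3], (4*sin(3*t) - 1) - (-1) = 4*sin(3*t) is ≥ 0 throughout, so the area is a single integral of |4*sin(3*t)|.
∫[0,pi/3] (4*sin(3*t)) dt = 8/3.

8/3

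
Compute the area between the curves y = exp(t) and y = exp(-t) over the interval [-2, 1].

The difference (exp(t)) - (exp(-t)) = exp(t) - exp(-t) changes sign at t = 0 inside [-2, 1], so split the integral there.
∫[-2,0] (exp(t) - exp(-t)) dt = -exp(2) - exp(-2) + 2; the area of that piece is -2 + exp(-2) + exp(2).
∫[0,1] (exp(t) - exp(-t)) dt = -2 + exp(-1) + exp(1).
Total area = (-2 + exp(-2) + exp(2)) + (-2 + exp(-1) + exp(1)) = -4 + exp(-2) + exp(-1) + exp(1) + exp(2).

-4 + exp(-2) + exp(-1) + exp(1) + exp(2)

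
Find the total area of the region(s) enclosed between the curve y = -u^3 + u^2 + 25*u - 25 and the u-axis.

1012/3

The curve meets the u-axis where -u^3 + u^2 + 25*u - 25 = 0, i.e. -(u - 5)*(u - 1)*(u + 5) = 0, at u = -5, 1, 5.
On [-5, 1] the curve lies below the axis; ∫[-5,1] (-u^3 + u^2 + 25*u - 25) du = -252, giving area 252.
On [1, 5] the curve lies above the axis; ∫[1,5] (-u^3 + u^2 + 25*u - 25) du = 256/3, giving area 256/3.
Total area = 252 + 256/3 = 1012/3.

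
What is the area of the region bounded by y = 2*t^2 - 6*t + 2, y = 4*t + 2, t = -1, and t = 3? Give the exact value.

98/3

The difference (2*t^2 - 6*t + 2) - (4*t + 2) = 2*t^2 - 10*t changes sign at t = 0 inside [-1, 3], so split the integral there.
∫[-1,0] (2*t^2 - 10*t) dt = 17/3.
∫[0,3] (2*t^2 - 10*t) dt = -27; the area of that piece is 27.
Total area = 17/3 + 27 = 98/3.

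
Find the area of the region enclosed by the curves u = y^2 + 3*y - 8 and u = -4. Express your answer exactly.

125/6

Both boundary curves give u as a function of y, so integrate with respect to y. Setting them equal: y^2 + 3*y - 4 = 0, i.e. (y - 1)*(y + 4) = 0, so they meet at y = -4, 1.
For y in [-4, 1], u = y^2 + 3*y - 8 is on the left; area = ∫[-4,1] (-(y^2 + 3*y - 4)) dy = 125/6.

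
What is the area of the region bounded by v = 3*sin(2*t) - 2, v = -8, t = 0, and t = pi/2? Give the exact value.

On [0, pi/2], (3*sin(2*t) - 2) - (-8) = 3*sin(2*t) + 6 is ≥ 0 throughout, so the area is a single integral of |3*sin(2*t) + 6|.
∫[0,pi/2] (3*sin(2*t) + 6) dt = 3 + 3*pi.

3 + 3*pi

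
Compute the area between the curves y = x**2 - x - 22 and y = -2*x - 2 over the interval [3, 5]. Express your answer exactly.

9

The difference (x**2 - x - 22) - (-2*x - 2) = x**2 + x - 20 changes sign at x = 4 inside [3, 5], so split the integral there.
∫[3,4] (x**2 + x - 20) dx = -25/6; the area of that piece is 25/6.
∫[4,5] (x**2 + x - 20) dx = 29/6.
Total area = 25/6 + 29/6 = 9.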